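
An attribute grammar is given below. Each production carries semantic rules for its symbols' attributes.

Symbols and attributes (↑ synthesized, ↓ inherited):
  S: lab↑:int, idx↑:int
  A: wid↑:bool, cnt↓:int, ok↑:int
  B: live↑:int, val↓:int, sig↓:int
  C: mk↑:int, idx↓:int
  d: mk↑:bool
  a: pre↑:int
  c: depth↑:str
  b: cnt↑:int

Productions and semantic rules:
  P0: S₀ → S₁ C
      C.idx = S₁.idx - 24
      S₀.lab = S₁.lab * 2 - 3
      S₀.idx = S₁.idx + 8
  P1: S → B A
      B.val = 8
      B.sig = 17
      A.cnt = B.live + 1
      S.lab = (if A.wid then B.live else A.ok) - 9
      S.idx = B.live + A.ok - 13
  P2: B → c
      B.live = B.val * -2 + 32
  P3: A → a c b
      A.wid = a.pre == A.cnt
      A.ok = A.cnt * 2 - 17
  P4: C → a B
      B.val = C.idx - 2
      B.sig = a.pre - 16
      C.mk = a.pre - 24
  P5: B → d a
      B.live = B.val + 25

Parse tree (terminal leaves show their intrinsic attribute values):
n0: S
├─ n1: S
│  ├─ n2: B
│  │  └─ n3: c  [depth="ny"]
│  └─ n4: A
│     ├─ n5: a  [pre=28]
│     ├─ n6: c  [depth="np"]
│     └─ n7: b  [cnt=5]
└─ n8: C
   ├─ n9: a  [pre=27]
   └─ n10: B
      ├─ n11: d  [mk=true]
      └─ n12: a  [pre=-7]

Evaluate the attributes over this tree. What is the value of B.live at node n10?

19

1. n2.val = 8  [8]
2. n2.sig = 17  [17]
3. n3.depth = "ny"  [terminal]
4. n2.live = 16  [B.val * -2 + 32]
5. n4.cnt = 17  [B.live + 1]
6. n5.pre = 28  [terminal]
7. n6.depth = "np"  [terminal]
8. n7.cnt = 5  [terminal]
9. n4.wid = false  [a.pre == A.cnt]
10. n4.ok = 17  [A.cnt * 2 - 17]
11. n1.lab = 8  [(if A.wid then B.live else A.ok) - 9]
12. n1.idx = 20  [B.live + A.ok - 13]
13. n8.idx = -4  [S₁.idx - 24]
14. n9.pre = 27  [terminal]
15. n10.val = -6  [C.idx - 2]
16. n10.sig = 11  [a.pre - 16]
17. n11.mk = true  [terminal]
18. n12.pre = -7  [terminal]
19. n10.live = 19  [B.val + 25]
20. n8.mk = 3  [a.pre - 24]
21. n0.lab = 13  [S₁.lab * 2 - 3]
22. n0.idx = 28  [S₁.idx + 8]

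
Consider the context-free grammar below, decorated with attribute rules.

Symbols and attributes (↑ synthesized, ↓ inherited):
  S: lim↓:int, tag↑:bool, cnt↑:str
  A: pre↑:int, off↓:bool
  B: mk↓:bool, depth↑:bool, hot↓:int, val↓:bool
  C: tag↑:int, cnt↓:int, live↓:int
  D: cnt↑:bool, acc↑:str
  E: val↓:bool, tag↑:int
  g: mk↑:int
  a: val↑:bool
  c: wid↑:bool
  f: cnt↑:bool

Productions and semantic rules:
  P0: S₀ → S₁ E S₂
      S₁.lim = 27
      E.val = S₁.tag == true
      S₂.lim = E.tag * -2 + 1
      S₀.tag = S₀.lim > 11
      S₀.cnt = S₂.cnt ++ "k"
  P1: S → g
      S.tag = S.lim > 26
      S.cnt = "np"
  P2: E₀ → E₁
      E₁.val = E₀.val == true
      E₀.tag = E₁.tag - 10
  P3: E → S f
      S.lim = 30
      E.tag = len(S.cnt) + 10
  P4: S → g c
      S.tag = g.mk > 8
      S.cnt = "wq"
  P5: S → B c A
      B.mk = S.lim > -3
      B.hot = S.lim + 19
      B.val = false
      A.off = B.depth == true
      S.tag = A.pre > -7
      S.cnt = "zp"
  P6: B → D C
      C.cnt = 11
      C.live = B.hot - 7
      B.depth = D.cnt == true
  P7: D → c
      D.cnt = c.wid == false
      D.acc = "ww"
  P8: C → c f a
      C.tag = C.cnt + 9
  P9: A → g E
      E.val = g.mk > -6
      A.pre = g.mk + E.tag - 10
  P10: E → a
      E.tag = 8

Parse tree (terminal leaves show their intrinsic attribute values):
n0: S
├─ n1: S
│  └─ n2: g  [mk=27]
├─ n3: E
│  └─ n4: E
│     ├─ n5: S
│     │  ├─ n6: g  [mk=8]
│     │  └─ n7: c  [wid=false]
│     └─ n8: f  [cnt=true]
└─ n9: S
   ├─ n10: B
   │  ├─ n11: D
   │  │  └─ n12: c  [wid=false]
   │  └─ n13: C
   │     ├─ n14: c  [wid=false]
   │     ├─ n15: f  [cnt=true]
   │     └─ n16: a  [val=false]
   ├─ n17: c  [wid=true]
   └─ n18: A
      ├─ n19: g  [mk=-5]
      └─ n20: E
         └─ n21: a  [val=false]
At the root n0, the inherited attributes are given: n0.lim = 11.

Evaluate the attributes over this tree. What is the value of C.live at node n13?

9

1. n0.lim = 11  [given at root]
2. n1.lim = 27  [27]
3. n2.mk = 27  [terminal]
4. n1.tag = true  [S.lim > 26]
5. n1.cnt = "np"  ["np"]
6. n3.val = true  [S₁.tag == true]
7. n4.val = true  [E₀.val == true]
8. n5.lim = 30  [30]
9. n6.mk = 8  [terminal]
10. n7.wid = false  [terminal]
11. n5.tag = false  [g.mk > 8]
12. n5.cnt = "wq"  ["wq"]
13. n8.cnt = true  [terminal]
14. n4.tag = 12  [len(S.cnt) + 10]
15. n3.tag = 2  [E₁.tag - 10]
16. n9.lim = -3  [E.tag * -2 + 1]
17. n10.mk = false  [S.lim > -3]
18. n10.hot = 16  [S.lim + 19]
19. n10.val = false  [false]
20. n12.wid = false  [terminal]
21. n11.cnt = true  [c.wid == false]
22. n11.acc = "ww"  ["ww"]
23. n13.cnt = 11  [11]
24. n13.live = 9  [B.hot - 7]
25. n14.wid = false  [terminal]
26. n15.cnt = true  [terminal]
27. n16.val = false  [terminal]
28. n13.tag = 20  [C.cnt + 9]
29. n10.depth = true  [D.cnt == true]
30. n17.wid = true  [terminal]
31. n18.off = true  [B.depth == true]
32. n19.mk = -5  [terminal]
33. n20.val = true  [g.mk > -6]
34. n21.val = false  [terminal]
35. n20.tag = 8  [8]
36. n18.pre = -7  [g.mk + E.tag - 10]
37. n9.tag = false  [A.pre > -7]
38. n9.cnt = "zp"  ["zp"]
39. n0.tag = false  [S₀.lim > 11]
40. n0.cnt = "zpk"  [S₂.cnt ++ "k"]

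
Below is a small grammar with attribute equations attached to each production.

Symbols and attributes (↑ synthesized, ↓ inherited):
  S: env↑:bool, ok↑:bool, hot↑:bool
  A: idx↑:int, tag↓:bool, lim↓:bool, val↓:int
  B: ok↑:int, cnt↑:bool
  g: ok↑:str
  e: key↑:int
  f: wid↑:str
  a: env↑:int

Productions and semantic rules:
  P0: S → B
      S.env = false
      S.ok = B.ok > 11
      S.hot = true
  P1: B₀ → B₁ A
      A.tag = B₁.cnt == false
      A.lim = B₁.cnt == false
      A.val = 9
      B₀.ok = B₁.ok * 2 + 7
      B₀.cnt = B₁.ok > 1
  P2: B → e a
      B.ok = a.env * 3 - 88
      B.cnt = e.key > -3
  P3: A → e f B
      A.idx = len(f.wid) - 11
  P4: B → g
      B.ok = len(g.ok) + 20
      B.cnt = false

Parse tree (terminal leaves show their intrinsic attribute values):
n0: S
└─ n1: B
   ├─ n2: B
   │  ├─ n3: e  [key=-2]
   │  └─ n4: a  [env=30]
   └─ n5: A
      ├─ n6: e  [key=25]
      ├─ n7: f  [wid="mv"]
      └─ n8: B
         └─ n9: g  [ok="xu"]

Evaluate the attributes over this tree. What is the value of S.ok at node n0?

1. n3.key = -2  [terminal]
2. n4.env = 30  [terminal]
3. n2.ok = 2  [a.env * 3 - 88]
4. n2.cnt = true  [e.key > -3]
5. n5.tag = false  [B₁.cnt == false]
6. n5.lim = false  [B₁.cnt == false]
7. n5.val = 9  [9]
8. n6.key = 25  [terminal]
9. n7.wid = "mv"  [terminal]
10. n9.ok = "xu"  [terminal]
11. n8.ok = 22  [len(g.ok) + 20]
12. n8.cnt = false  [false]
13. n5.idx = -9  [len(f.wid) - 11]
14. n1.ok = 11  [B₁.ok * 2 + 7]
15. n1.cnt = true  [B₁.ok > 1]
16. n0.env = false  [false]
17. n0.ok = false  [B.ok > 11]
18. n0.hot = true  [true]

false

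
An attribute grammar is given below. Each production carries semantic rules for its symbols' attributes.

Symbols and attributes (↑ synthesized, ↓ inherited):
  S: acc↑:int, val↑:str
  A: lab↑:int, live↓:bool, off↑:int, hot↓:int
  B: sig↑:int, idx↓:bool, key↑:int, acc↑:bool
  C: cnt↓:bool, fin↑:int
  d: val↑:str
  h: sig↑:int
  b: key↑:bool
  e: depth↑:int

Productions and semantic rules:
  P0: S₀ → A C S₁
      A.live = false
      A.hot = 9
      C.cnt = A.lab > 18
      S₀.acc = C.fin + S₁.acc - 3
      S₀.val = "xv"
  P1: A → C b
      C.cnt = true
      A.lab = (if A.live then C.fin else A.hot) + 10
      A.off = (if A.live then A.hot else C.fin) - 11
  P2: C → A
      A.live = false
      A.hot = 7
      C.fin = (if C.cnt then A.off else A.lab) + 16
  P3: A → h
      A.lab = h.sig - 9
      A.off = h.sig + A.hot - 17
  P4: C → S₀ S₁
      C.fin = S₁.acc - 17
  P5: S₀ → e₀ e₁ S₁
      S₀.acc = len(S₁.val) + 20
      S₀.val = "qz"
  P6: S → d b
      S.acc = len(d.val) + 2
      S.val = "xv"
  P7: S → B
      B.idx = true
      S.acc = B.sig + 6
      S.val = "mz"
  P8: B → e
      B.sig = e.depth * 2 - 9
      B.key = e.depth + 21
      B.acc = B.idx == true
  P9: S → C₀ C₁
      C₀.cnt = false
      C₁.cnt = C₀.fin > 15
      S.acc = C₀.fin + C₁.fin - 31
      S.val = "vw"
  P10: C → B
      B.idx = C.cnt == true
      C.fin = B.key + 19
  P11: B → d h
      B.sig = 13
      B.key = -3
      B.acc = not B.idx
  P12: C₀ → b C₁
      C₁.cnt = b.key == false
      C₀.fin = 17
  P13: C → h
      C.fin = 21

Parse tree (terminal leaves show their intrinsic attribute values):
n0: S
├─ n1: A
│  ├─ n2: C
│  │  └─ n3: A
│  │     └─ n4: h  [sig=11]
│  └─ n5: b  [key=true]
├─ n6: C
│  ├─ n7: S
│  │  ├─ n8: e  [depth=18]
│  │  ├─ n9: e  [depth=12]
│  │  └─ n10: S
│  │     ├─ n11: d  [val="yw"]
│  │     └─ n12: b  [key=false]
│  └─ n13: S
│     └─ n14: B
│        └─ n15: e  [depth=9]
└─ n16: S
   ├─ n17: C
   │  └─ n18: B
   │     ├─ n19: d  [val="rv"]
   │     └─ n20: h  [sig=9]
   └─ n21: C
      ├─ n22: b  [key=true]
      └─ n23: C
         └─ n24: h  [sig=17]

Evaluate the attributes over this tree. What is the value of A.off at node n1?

1. n1.live = false  [false]
2. n1.hot = 9  [9]
3. n2.cnt = true  [true]
4. n3.live = false  [false]
5. n3.hot = 7  [7]
6. n4.sig = 11  [terminal]
7. n3.lab = 2  [h.sig - 9]
8. n3.off = 1  [h.sig + A.hot - 17]
9. n2.fin = 17  [(if C.cnt then A.off else A.lab) + 16]
10. n5.key = true  [terminal]
11. n1.lab = 19  [(if A.live then C.fin else A.hot) + 10]
12. n1.off = 6  [(if A.live then A.hot else C.fin) - 11]
13. n6.cnt = true  [A.lab > 18]
14. n8.depth = 18  [terminal]
15. n9.depth = 12  [terminal]
16. n11.val = "yw"  [terminal]
17. n12.key = false  [terminal]
18. n10.acc = 4  [len(d.val) + 2]
19. n10.val = "xv"  ["xv"]
20. n7.acc = 22  [len(S₁.val) + 20]
21. n7.val = "qz"  ["qz"]
22. n14.idx = true  [true]
23. n15.depth = 9  [terminal]
24. n14.sig = 9  [e.depth * 2 - 9]
25. n14.key = 30  [e.depth + 21]
26. n14.acc = true  [B.idx == true]
27. n13.acc = 15  [B.sig + 6]
28. n13.val = "mz"  ["mz"]
29. n6.fin = -2  [S₁.acc - 17]
30. n17.cnt = false  [false]
31. n18.idx = false  [C.cnt == true]
32. n19.val = "rv"  [terminal]
33. n20.sig = 9  [terminal]
34. n18.sig = 13  [13]
35. n18.key = -3  [-3]
36. n18.acc = true  [not B.idx]
37. n17.fin = 16  [B.key + 19]
38. n21.cnt = true  [C₀.fin > 15]
39. n22.key = true  [terminal]
40. n23.cnt = false  [b.key == false]
41. n24.sig = 17  [terminal]
42. n23.fin = 21  [21]
43. n21.fin = 17  [17]
44. n16.acc = 2  [C₀.fin + C₁.fin - 31]
45. n16.val = "vw"  ["vw"]
46. n0.acc = -3  [C.fin + S₁.acc - 3]
47. n0.val = "xv"  ["xv"]

6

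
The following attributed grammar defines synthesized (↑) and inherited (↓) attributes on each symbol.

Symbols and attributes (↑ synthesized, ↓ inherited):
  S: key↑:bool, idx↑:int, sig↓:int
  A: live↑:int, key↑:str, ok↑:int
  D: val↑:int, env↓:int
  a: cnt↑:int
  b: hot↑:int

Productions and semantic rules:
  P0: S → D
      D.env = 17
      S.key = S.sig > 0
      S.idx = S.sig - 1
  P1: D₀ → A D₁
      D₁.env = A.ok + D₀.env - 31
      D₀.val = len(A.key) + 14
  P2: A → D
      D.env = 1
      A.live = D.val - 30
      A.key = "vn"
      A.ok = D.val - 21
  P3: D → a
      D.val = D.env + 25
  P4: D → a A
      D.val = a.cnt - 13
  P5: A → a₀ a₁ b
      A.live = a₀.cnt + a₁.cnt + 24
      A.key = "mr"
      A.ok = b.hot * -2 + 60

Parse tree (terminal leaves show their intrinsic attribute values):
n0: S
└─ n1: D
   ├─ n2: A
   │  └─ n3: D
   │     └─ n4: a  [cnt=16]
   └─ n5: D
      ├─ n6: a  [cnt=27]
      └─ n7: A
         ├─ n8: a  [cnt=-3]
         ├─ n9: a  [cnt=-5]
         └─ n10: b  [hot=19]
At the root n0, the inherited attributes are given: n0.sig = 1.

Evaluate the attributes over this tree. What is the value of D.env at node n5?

1. n0.sig = 1  [given at root]
2. n1.env = 17  [17]
3. n3.env = 1  [1]
4. n4.cnt = 16  [terminal]
5. n3.val = 26  [D.env + 25]
6. n2.live = -4  [D.val - 30]
7. n2.key = "vn"  ["vn"]
8. n2.ok = 5  [D.val - 21]
9. n5.env = -9  [A.ok + D₀.env - 31]
10. n6.cnt = 27  [terminal]
11. n8.cnt = -3  [terminal]
12. n9.cnt = -5  [terminal]
13. n10.hot = 19  [terminal]
14. n7.live = 16  [a₀.cnt + a₁.cnt + 24]
15. n7.key = "mr"  ["mr"]
16. n7.ok = 22  [b.hot * -2 + 60]
17. n5.val = 14  [a.cnt - 13]
18. n1.val = 16  [len(A.key) + 14]
19. n0.key = true  [S.sig > 0]
20. n0.idx = 0  [S.sig - 1]

-9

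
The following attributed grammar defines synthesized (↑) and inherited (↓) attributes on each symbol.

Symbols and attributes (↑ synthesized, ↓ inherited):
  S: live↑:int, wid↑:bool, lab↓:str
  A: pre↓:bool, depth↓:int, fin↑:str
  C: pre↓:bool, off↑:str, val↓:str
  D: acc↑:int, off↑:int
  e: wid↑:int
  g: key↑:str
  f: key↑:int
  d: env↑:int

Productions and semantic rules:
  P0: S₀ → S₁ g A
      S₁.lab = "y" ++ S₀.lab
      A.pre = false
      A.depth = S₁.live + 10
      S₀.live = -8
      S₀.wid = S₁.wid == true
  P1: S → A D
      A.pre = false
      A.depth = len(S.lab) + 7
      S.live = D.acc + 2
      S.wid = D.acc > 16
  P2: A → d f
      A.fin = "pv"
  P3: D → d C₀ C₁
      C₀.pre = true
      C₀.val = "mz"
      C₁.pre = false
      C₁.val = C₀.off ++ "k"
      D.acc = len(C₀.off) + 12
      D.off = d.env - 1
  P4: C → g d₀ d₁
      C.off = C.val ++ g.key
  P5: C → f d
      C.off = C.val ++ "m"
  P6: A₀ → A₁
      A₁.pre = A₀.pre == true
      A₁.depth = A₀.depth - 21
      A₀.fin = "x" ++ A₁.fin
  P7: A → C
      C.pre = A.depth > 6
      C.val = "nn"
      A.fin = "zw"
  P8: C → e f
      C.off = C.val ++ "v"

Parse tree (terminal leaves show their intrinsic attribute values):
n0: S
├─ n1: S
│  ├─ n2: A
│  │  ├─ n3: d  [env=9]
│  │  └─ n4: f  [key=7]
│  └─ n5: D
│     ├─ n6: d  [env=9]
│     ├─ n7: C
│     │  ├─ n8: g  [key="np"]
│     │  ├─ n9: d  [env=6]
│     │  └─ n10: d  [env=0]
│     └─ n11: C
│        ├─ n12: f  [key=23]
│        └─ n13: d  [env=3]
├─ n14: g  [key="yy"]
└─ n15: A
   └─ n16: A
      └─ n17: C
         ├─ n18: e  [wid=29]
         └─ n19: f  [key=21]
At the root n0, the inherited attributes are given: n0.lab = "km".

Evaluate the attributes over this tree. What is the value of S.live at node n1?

1. n0.lab = "km"  [given at root]
2. n1.lab = "ykm"  ["y" ++ S₀.lab]
3. n2.pre = false  [false]
4. n2.depth = 10  [len(S.lab) + 7]
5. n3.env = 9  [terminal]
6. n4.key = 7  [terminal]
7. n2.fin = "pv"  ["pv"]
8. n6.env = 9  [terminal]
9. n7.pre = true  [true]
10. n7.val = "mz"  ["mz"]
11. n8.key = "np"  [terminal]
12. n9.env = 6  [terminal]
13. n10.env = 0  [terminal]
14. n7.off = "mznp"  [C.val ++ g.key]
15. n11.pre = false  [false]
16. n11.val = "mznpk"  [C₀.off ++ "k"]
17. n12.key = 23  [terminal]
18. n13.env = 3  [terminal]
19. n11.off = "mznpkm"  [C.val ++ "m"]
20. n5.acc = 16  [len(C₀.off) + 12]
21. n5.off = 8  [d.env - 1]
22. n1.live = 18  [D.acc + 2]
23. n1.wid = false  [D.acc > 16]
24. n14.key = "yy"  [terminal]
25. n15.pre = false  [false]
26. n15.depth = 28  [S₁.live + 10]
27. n16.pre = false  [A₀.pre == true]
28. n16.depth = 7  [A₀.depth - 21]
29. n17.pre = true  [A.depth > 6]
30. n17.val = "nn"  ["nn"]
31. n18.wid = 29  [terminal]
32. n19.key = 21  [terminal]
33. n17.off = "nnv"  [C.val ++ "v"]
34. n16.fin = "zw"  ["zw"]
35. n15.fin = "xzw"  ["x" ++ A₁.fin]
36. n0.live = -8  [-8]
37. n0.wid = false  [S₁.wid == true]

18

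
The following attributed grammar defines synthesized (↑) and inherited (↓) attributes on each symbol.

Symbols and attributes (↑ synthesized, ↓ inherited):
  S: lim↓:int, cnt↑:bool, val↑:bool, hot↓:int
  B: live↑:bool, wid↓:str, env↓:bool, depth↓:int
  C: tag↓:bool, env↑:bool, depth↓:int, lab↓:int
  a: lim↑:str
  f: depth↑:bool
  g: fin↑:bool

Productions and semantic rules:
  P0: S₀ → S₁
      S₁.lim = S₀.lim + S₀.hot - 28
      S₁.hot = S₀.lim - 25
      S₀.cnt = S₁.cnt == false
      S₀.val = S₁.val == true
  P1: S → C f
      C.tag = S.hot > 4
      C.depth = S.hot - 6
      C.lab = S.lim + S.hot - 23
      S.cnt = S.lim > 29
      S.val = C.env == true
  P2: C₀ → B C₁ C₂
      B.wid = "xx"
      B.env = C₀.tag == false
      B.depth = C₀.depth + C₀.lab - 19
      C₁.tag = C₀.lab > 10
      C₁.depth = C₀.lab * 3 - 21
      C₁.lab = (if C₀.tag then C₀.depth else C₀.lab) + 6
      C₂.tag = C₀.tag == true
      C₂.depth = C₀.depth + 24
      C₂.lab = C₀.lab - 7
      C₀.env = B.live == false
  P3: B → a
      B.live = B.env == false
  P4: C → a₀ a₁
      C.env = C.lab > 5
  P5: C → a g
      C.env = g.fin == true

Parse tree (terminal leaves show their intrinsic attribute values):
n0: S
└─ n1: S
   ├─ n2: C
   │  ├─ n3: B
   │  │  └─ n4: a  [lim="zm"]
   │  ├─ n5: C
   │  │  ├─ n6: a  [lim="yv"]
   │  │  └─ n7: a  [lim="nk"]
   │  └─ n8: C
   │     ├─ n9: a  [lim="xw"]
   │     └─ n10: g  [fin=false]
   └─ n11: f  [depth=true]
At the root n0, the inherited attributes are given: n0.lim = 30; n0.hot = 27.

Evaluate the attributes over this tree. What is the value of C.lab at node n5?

5

1. n0.lim = 30  [given at root]
2. n0.hot = 27  [given at root]
3. n1.lim = 29  [S₀.lim + S₀.hot - 28]
4. n1.hot = 5  [S₀.lim - 25]
5. n2.tag = true  [S.hot > 4]
6. n2.depth = -1  [S.hot - 6]
7. n2.lab = 11  [S.lim + S.hot - 23]
8. n3.wid = "xx"  ["xx"]
9. n3.env = false  [C₀.tag == false]
10. n3.depth = -9  [C₀.depth + C₀.lab - 19]
11. n4.lim = "zm"  [terminal]
12. n3.live = true  [B.env == false]
13. n5.tag = true  [C₀.lab > 10]
14. n5.depth = 12  [C₀.lab * 3 - 21]
15. n5.lab = 5  [(if C₀.tag then C₀.depth else C₀.lab) + 6]
16. n6.lim = "yv"  [terminal]
17. n7.lim = "nk"  [terminal]
18. n5.env = false  [C.lab > 5]
19. n8.tag = true  [C₀.tag == true]
20. n8.depth = 23  [C₀.depth + 24]
21. n8.lab = 4  [C₀.lab - 7]
22. n9.lim = "xw"  [terminal]
23. n10.fin = false  [terminal]
24. n8.env = false  [g.fin == true]
25. n2.env = false  [B.live == false]
26. n11.depth = true  [terminal]
27. n1.cnt = false  [S.lim > 29]
28. n1.val = false  [C.env == true]
29. n0.cnt = true  [S₁.cnt == false]
30. n0.val = false  [S₁.val == true]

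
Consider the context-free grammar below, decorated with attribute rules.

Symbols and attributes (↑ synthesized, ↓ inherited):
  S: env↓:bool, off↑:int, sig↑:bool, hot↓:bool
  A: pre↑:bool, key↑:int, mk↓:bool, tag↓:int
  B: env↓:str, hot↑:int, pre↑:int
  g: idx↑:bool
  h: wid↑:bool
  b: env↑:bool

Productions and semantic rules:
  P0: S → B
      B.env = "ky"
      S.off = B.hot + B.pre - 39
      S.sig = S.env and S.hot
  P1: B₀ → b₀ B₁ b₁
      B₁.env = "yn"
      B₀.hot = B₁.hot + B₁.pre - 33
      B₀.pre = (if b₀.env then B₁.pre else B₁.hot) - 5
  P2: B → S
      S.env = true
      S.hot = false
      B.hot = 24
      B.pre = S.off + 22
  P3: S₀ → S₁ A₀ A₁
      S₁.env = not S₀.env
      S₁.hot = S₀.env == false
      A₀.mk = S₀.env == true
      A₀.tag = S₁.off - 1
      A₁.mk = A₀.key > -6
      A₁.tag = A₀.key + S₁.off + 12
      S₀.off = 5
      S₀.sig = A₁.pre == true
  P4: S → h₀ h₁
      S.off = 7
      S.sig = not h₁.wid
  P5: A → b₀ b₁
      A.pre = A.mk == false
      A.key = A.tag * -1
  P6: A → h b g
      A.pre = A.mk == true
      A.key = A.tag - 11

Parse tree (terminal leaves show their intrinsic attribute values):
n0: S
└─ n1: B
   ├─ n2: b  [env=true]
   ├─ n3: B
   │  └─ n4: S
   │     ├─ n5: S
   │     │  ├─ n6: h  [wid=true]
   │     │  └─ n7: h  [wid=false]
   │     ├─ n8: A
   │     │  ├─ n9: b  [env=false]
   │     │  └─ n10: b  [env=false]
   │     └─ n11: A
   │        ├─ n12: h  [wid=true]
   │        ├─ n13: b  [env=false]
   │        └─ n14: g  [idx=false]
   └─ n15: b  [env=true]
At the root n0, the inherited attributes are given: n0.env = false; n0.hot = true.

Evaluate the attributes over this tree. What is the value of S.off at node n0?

1

1. n0.env = false  [given at root]
2. n0.hot = true  [given at root]
3. n1.env = "ky"  ["ky"]
4. n2.env = true  [terminal]
5. n3.env = "yn"  ["yn"]
6. n4.env = true  [true]
7. n4.hot = false  [false]
8. n5.env = false  [not S₀.env]
9. n5.hot = false  [S₀.env == false]
10. n6.wid = true  [terminal]
11. n7.wid = false  [terminal]
12. n5.off = 7  [7]
13. n5.sig = true  [not h₁.wid]
14. n8.mk = true  [S₀.env == true]
15. n8.tag = 6  [S₁.off - 1]
16. n9.env = false  [terminal]
17. n10.env = false  [terminal]
18. n8.pre = false  [A.mk == false]
19. n8.key = -6  [A.tag * -1]
20. n11.mk = false  [A₀.key > -6]
21. n11.tag = 13  [A₀.key + S₁.off + 12]
22. n12.wid = true  [terminal]
23. n13.env = false  [terminal]
24. n14.idx = false  [terminal]
25. n11.pre = false  [A.mk == true]
26. n11.key = 2  [A.tag - 11]
27. n4.off = 5  [5]
28. n4.sig = false  [A₁.pre == true]
29. n3.hot = 24  [24]
30. n3.pre = 27  [S.off + 22]
31. n15.env = true  [terminal]
32. n1.hot = 18  [B₁.hot + B₁.pre - 33]
33. n1.pre = 22  [(if b₀.env then B₁.pre else B₁.hot) - 5]
34. n0.off = 1  [B.hot + B.pre - 39]
35. n0.sig = false  [S.env and S.hot]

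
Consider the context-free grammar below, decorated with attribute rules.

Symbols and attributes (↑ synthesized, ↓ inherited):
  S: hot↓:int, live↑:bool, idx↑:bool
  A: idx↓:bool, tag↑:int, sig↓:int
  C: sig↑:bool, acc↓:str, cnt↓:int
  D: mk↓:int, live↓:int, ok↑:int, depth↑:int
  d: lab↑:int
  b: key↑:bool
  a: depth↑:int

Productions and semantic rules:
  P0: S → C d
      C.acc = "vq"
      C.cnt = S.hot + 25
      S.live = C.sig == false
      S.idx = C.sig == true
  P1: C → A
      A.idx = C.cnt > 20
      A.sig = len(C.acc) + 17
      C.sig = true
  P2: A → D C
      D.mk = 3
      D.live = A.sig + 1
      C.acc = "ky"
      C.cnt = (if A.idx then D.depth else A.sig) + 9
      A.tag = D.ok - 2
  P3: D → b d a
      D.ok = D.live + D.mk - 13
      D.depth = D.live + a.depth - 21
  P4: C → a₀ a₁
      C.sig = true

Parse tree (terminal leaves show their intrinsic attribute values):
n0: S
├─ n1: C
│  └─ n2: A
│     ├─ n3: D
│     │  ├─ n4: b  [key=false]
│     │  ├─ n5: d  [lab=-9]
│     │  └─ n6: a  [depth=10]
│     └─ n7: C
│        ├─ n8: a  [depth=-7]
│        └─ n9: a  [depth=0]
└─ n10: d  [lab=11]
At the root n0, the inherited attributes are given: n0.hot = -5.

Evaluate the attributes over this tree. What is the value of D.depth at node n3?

9

1. n0.hot = -5  [given at root]
2. n1.acc = "vq"  ["vq"]
3. n1.cnt = 20  [S.hot + 25]
4. n2.idx = false  [C.cnt > 20]
5. n2.sig = 19  [len(C.acc) + 17]
6. n3.mk = 3  [3]
7. n3.live = 20  [A.sig + 1]
8. n4.key = false  [terminal]
9. n5.lab = -9  [terminal]
10. n6.depth = 10  [terminal]
11. n3.ok = 10  [D.live + D.mk - 13]
12. n3.depth = 9  [D.live + a.depth - 21]
13. n7.acc = "ky"  ["ky"]
14. n7.cnt = 28  [(if A.idx then D.depth else A.sig) + 9]
15. n8.depth = -7  [terminal]
16. n9.depth = 0  [terminal]
17. n7.sig = true  [true]
18. n2.tag = 8  [D.ok - 2]
19. n1.sig = true  [true]
20. n10.lab = 11  [terminal]
21. n0.live = false  [C.sig == false]
22. n0.idx = true  [C.sig == true]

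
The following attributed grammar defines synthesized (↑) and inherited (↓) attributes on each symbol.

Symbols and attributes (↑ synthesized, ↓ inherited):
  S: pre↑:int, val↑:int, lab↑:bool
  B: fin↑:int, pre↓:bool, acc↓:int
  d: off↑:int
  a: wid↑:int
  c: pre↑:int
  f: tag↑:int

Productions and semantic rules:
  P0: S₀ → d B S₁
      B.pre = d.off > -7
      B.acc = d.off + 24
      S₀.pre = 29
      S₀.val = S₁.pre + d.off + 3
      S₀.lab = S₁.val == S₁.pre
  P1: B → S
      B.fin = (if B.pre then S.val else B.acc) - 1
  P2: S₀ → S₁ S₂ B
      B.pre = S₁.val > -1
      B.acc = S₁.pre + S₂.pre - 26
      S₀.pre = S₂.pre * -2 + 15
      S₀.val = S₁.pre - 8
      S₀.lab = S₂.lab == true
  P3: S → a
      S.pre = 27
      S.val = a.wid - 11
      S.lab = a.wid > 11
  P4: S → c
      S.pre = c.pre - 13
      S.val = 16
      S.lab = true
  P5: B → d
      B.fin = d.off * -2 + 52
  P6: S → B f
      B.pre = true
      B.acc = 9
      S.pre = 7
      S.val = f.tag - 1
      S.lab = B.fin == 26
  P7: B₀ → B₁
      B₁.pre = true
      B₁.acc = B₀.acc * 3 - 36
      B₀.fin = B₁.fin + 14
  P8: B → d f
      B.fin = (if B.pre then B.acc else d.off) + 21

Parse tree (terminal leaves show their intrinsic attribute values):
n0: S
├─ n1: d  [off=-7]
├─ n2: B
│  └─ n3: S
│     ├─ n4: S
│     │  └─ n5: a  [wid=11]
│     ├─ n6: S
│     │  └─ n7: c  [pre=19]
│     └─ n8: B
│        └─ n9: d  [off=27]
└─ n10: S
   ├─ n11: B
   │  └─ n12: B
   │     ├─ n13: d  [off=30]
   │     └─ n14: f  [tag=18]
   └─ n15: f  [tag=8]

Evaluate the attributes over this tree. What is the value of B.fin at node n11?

26

1. n1.off = -7  [terminal]
2. n2.pre = false  [d.off > -7]
3. n2.acc = 17  [d.off + 24]
4. n5.wid = 11  [terminal]
5. n4.pre = 27  [27]
6. n4.val = 0  [a.wid - 11]
7. n4.lab = false  [a.wid > 11]
8. n7.pre = 19  [terminal]
9. n6.pre = 6  [c.pre - 13]
10. n6.val = 16  [16]
11. n6.lab = true  [true]
12. n8.pre = true  [S₁.val > -1]
13. n8.acc = 7  [S₁.pre + S₂.pre - 26]
14. n9.off = 27  [terminal]
15. n8.fin = -2  [d.off * -2 + 52]
16. n3.pre = 3  [S₂.pre * -2 + 15]
17. n3.val = 19  [S₁.pre - 8]
18. n3.lab = true  [S₂.lab == true]
19. n2.fin = 16  [(if B.pre then S.val else B.acc) - 1]
20. n11.pre = true  [true]
21. n11.acc = 9  [9]
22. n12.pre = true  [true]
23. n12.acc = -9  [B₀.acc * 3 - 36]
24. n13.off = 30  [terminal]
25. n14.tag = 18  [terminal]
26. n12.fin = 12  [(if B.pre then B.acc else d.off) + 21]
27. n11.fin = 26  [B₁.fin + 14]
28. n15.tag = 8  [terminal]
29. n10.pre = 7  [7]
30. n10.val = 7  [f.tag - 1]
31. n10.lab = true  [B.fin == 26]
32. n0.pre = 29  [29]
33. n0.val = 3  [S₁.pre + d.off + 3]
34. n0.lab = true  [S₁.val == S₁.pre]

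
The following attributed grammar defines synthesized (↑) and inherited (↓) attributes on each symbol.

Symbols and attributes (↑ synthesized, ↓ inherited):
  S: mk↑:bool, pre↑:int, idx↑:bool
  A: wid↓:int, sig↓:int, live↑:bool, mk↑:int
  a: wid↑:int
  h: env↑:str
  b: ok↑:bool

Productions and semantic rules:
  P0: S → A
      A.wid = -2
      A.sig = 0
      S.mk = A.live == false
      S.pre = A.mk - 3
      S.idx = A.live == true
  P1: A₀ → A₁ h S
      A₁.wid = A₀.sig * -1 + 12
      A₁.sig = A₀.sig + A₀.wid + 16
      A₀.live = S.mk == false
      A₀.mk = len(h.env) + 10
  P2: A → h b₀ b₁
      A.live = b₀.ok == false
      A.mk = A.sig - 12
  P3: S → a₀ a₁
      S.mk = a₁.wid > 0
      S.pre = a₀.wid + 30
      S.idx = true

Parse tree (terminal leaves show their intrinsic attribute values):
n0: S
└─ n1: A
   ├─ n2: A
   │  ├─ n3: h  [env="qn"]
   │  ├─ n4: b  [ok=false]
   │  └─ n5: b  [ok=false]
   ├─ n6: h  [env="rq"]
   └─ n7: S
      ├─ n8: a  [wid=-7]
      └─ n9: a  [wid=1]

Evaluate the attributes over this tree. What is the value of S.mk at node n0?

true

1. n1.wid = -2  [-2]
2. n1.sig = 0  [0]
3. n2.wid = 12  [A₀.sig * -1 + 12]
4. n2.sig = 14  [A₀.sig + A₀.wid + 16]
5. n3.env = "qn"  [terminal]
6. n4.ok = false  [terminal]
7. n5.ok = false  [terminal]
8. n2.live = true  [b₀.ok == false]
9. n2.mk = 2  [A.sig - 12]
10. n6.env = "rq"  [terminal]
11. n8.wid = -7  [terminal]
12. n9.wid = 1  [terminal]
13. n7.mk = true  [a₁.wid > 0]
14. n7.pre = 23  [a₀.wid + 30]
15. n7.idx = true  [true]
16. n1.live = false  [S.mk == false]
17. n1.mk = 12  [len(h.env) + 10]
18. n0.mk = true  [A.live == false]
19. n0.pre = 9  [A.mk - 3]
20. n0.idx = false  [A.live == true]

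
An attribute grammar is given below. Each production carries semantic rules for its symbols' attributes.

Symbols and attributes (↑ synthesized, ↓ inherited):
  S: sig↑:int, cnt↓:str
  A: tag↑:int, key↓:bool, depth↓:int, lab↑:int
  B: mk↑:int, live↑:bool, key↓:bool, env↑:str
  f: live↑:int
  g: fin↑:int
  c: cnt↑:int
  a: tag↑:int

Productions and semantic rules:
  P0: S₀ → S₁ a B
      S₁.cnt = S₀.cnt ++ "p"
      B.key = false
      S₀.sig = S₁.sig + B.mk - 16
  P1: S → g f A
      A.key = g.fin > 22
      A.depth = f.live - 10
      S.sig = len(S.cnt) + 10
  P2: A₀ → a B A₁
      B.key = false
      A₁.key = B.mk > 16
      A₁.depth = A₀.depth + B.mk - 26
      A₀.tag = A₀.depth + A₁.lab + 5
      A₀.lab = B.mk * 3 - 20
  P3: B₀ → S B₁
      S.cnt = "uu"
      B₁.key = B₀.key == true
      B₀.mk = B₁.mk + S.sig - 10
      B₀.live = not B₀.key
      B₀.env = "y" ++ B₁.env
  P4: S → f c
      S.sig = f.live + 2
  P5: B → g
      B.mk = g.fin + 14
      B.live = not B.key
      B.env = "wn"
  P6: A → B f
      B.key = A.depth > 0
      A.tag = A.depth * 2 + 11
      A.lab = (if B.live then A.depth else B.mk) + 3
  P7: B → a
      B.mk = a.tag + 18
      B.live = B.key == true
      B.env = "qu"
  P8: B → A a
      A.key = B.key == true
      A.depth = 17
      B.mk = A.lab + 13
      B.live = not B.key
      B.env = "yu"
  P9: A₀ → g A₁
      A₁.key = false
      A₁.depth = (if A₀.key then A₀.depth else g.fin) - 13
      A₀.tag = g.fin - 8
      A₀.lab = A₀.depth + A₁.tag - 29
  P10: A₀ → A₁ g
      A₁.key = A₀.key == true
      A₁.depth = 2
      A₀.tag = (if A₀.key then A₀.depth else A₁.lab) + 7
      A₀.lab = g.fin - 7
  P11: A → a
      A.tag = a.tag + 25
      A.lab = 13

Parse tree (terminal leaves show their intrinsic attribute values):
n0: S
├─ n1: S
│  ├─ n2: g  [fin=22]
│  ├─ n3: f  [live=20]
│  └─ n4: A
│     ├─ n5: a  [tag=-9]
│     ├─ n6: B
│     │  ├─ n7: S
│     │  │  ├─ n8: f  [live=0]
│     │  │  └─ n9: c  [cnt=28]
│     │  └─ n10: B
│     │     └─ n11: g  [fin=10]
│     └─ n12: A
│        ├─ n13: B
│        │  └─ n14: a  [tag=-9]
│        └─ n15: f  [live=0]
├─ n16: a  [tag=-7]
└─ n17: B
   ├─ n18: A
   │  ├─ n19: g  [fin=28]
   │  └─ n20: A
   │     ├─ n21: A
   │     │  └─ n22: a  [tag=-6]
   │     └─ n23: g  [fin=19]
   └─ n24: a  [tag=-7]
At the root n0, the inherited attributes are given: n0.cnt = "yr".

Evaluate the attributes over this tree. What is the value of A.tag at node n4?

27

1. n0.cnt = "yr"  [given at root]
2. n1.cnt = "yrp"  [S₀.cnt ++ "p"]
3. n2.fin = 22  [terminal]
4. n3.live = 20  [terminal]
5. n4.key = false  [g.fin > 22]
6. n4.depth = 10  [f.live - 10]
7. n5.tag = -9  [terminal]
8. n6.key = false  [false]
9. n7.cnt = "uu"  ["uu"]
10. n8.live = 0  [terminal]
11. n9.cnt = 28  [terminal]
12. n7.sig = 2  [f.live + 2]
13. n10.key = false  [B₀.key == true]
14. n11.fin = 10  [terminal]
15. n10.mk = 24  [g.fin + 14]
16. n10.live = true  [not B.key]
17. n10.env = "wn"  ["wn"]
18. n6.mk = 16  [B₁.mk + S.sig - 10]
19. n6.live = true  [not B₀.key]
20. n6.env = "ywn"  ["y" ++ B₁.env]
21. n12.key = false  [B.mk > 16]
22. n12.depth = 0  [A₀.depth + B.mk - 26]
23. n13.key = false  [A.depth > 0]
24. n14.tag = -9  [terminal]
25. n13.mk = 9  [a.tag + 18]
26. n13.live = false  [B.key == true]
27. n13.env = "qu"  ["qu"]
28. n15.live = 0  [terminal]
29. n12.tag = 11  [A.depth * 2 + 11]
30. n12.lab = 12  [(if B.live then A.depth else B.mk) + 3]
31. n4.tag = 27  [A₀.depth + A₁.lab + 5]
32. n4.lab = 28  [B.mk * 3 - 20]
33. n1.sig = 13  [len(S.cnt) + 10]
34. n16.tag = -7  [terminal]
35. n17.key = false  [false]
36. n18.key = false  [B.key == true]
37. n18.depth = 17  [17]
38. n19.fin = 28  [terminal]
39. n20.key = false  [false]
40. n20.depth = 15  [(if A₀.key then A₀.depth else g.fin) - 13]
41. n21.key = false  [A₀.key == true]
42. n21.depth = 2  [2]
43. n22.tag = -6  [terminal]
44. n21.tag = 19  [a.tag + 25]
45. n21.lab = 13  [13]
46. n23.fin = 19  [terminal]
47. n20.tag = 20  [(if A₀.key then A₀.depth else A₁.lab) + 7]
48. n20.lab = 12  [g.fin - 7]
49. n18.tag = 20  [g.fin - 8]
50. n18.lab = 8  [A₀.depth + A₁.tag - 29]
51. n24.tag = -7  [terminal]
52. n17.mk = 21  [A.lab + 13]
53. n17.live = true  [not B.key]
54. n17.env = "yu"  ["yu"]
55. n0.sig = 18  [S₁.sig + B.mk - 16]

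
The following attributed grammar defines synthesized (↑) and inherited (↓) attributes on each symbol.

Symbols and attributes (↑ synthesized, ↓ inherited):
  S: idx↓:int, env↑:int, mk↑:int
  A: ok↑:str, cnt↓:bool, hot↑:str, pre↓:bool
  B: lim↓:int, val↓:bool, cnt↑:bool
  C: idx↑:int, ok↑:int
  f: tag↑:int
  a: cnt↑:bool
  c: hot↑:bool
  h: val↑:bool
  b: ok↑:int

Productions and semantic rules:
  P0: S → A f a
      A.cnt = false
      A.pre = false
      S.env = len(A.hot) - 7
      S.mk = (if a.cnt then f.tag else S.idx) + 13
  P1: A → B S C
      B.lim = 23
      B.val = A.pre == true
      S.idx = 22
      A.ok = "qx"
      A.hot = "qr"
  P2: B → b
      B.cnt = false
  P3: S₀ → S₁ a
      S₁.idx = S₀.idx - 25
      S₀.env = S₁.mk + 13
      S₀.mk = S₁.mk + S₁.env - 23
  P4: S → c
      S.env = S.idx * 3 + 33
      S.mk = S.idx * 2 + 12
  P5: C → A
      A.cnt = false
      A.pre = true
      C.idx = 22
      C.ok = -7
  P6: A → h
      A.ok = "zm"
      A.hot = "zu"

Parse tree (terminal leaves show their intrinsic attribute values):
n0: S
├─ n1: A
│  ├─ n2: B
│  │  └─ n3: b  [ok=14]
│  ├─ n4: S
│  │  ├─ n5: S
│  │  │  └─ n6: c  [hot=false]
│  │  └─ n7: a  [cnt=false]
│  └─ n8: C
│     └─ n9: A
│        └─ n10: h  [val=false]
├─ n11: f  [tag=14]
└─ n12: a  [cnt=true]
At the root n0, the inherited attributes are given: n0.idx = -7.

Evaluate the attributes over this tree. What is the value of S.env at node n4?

19

1. n0.idx = -7  [given at root]
2. n1.cnt = false  [false]
3. n1.pre = false  [false]
4. n2.lim = 23  [23]
5. n2.val = false  [A.pre == true]
6. n3.ok = 14  [terminal]
7. n2.cnt = false  [false]
8. n4.idx = 22  [22]
9. n5.idx = -3  [S₀.idx - 25]
10. n6.hot = false  [terminal]
11. n5.env = 24  [S.idx * 3 + 33]
12. n5.mk = 6  [S.idx * 2 + 12]
13. n7.cnt = false  [terminal]
14. n4.env = 19  [S₁.mk + 13]
15. n4.mk = 7  [S₁.mk + S₁.env - 23]
16. n9.cnt = false  [false]
17. n9.pre = true  [true]
18. n10.val = false  [terminal]
19. n9.ok = "zm"  ["zm"]
20. n9.hot = "zu"  ["zu"]
21. n8.idx = 22  [22]
22. n8.ok = -7  [-7]
23. n1.ok = "qx"  ["qx"]
24. n1.hot = "qr"  ["qr"]
25. n11.tag = 14  [terminal]
26. n12.cnt = true  [terminal]
27. n0.env = -5  [len(A.hot) - 7]
28. n0.mk = 27  [(if a.cnt then f.tag else S.idx) + 13]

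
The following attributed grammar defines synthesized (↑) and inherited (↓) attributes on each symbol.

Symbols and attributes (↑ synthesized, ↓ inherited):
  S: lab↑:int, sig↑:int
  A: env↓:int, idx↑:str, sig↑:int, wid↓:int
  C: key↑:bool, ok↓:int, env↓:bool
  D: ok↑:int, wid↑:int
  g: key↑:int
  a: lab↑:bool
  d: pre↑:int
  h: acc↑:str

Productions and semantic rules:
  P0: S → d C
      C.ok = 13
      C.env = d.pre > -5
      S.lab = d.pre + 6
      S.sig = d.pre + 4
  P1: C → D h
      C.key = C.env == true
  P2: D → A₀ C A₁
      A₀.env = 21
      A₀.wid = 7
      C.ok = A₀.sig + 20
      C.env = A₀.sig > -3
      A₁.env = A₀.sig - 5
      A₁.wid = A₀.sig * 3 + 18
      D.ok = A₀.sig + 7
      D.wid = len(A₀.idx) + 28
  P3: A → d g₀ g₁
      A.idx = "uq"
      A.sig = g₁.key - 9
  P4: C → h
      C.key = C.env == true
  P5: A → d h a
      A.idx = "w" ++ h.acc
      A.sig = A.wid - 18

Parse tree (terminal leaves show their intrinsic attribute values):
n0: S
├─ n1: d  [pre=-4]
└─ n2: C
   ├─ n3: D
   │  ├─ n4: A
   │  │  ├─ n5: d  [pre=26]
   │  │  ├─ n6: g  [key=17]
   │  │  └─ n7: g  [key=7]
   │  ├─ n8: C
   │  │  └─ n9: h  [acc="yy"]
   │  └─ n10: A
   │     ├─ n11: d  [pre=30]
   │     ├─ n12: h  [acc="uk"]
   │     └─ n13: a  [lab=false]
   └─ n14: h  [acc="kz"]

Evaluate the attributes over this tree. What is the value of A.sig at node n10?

-6

1. n1.pre = -4  [terminal]
2. n2.ok = 13  [13]
3. n2.env = true  [d.pre > -5]
4. n4.env = 21  [21]
5. n4.wid = 7  [7]
6. n5.pre = 26  [terminal]
7. n6.key = 17  [terminal]
8. n7.key = 7  [terminal]
9. n4.idx = "uq"  ["uq"]
10. n4.sig = -2  [g₁.key - 9]
11. n8.ok = 18  [A₀.sig + 20]
12. n8.env = true  [A₀.sig > -3]
13. n9.acc = "yy"  [terminal]
14. n8.key = true  [C.env == true]
15. n10.env = -7  [A₀.sig - 5]
16. n10.wid = 12  [A₀.sig * 3 + 18]
17. n11.pre = 30  [terminal]
18. n12.acc = "uk"  [terminal]
19. n13.lab = false  [terminal]
20. n10.idx = "wuk"  ["w" ++ h.acc]
21. n10.sig = -6  [A.wid - 18]
22. n3.ok = 5  [A₀.sig + 7]
23. n3.wid = 30  [len(A₀.idx) + 28]
24. n14.acc = "kz"  [terminal]
25. n2.key = true  [C.env == true]
26. n0.lab = 2  [d.pre + 6]
27. n0.sig = 0  [d.pre + 4]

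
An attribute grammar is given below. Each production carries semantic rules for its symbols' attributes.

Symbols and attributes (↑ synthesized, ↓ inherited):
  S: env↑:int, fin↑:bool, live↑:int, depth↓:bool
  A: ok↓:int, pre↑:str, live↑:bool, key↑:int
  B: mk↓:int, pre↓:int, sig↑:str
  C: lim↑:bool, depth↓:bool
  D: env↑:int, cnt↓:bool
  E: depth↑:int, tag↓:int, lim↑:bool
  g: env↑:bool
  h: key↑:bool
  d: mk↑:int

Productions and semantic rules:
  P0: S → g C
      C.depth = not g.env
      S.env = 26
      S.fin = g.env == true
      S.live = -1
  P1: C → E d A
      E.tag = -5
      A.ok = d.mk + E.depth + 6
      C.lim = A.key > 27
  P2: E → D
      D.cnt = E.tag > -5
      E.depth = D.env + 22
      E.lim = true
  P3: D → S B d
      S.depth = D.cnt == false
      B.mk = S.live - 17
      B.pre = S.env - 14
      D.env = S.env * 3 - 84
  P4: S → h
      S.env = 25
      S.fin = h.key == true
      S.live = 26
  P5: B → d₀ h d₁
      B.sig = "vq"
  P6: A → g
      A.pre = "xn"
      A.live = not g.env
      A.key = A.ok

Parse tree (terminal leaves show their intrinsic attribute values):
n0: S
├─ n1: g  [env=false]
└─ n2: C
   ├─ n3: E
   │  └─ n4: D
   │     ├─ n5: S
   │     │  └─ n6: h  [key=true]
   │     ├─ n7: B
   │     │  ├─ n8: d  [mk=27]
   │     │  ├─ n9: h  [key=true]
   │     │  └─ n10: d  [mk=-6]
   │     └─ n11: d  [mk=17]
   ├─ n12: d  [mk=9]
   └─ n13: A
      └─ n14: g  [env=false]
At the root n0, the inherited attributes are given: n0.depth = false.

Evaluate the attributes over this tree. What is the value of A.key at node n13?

1. n0.depth = false  [given at root]
2. n1.env = false  [terminal]
3. n2.depth = true  [not g.env]
4. n3.tag = -5  [-5]
5. n4.cnt = false  [E.tag > -5]
6. n5.depth = true  [D.cnt == false]
7. n6.key = true  [terminal]
8. n5.env = 25  [25]
9. n5.fin = true  [h.key == true]
10. n5.live = 26  [26]
11. n7.mk = 9  [S.live - 17]
12. n7.pre = 11  [S.env - 14]
13. n8.mk = 27  [terminal]
14. n9.key = true  [terminal]
15. n10.mk = -6  [terminal]
16. n7.sig = "vq"  ["vq"]
17. n11.mk = 17  [terminal]
18. n4.env = -9  [S.env * 3 - 84]
19. n3.depth = 13  [D.env + 22]
20. n3.lim = true  [true]
21. n12.mk = 9  [terminal]
22. n13.ok = 28  [d.mk + E.depth + 6]
23. n14.env = false  [terminal]
24. n13.pre = "xn"  ["xn"]
25. n13.live = true  [not g.env]
26. n13.key = 28  [A.ok]
27. n2.lim = true  [A.key > 27]
28. n0.env = 26  [26]
29. n0.fin = false  [g.env == true]
30. n0.live = -1  [-1]

28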